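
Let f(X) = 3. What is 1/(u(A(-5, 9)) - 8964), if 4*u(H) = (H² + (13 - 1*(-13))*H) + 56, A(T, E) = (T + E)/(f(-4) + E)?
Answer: -36/322121 ≈ -0.00011176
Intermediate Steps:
A(T, E) = (E + T)/(3 + E) (A(T, E) = (T + E)/(3 + E) = (E + T)/(3 + E))
u(H) = 14 + H²/4 + 13*H/2 (u(H) = ((H² + (13 - 1*(-13))*H) + 56)/4 = ((H² + (13 + 13)*H) + 56)/4 = ((H² + 26*H) + 56)/4 = (56 + H² + 26*H)/4 = 14 + H²/4 + 13*H/2)
1/(u(A(-5, 9)) - 8964) = 1/((14 + ((9 - 5)/(3 + 9))²/4 + 13*((9 - 5)/(3 + 9))/2) - 8964) = 1/((14 + (4/12)²/4 + 13*(4/12)/2) - 8964) = 1/((14 + ((1/12)*4)²/4 + 13*((1/12)*4)/2) - 8964) = 1/((14 + (⅓)²/4 + (13/2)*(⅓)) - 8964) = 1/((14 + (¼)*(⅑) + 13/6) - 8964) = 1/((14 + 1/36 + 13/6) - 8964) = 1/(583/36 - 8964) = 1/(-322121/36) = -36/322121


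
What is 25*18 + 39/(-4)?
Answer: 1761/4 ≈ 440.25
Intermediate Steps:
25*18 + 39/(-4) = 450 + 39*(-¼) = 450 - 39/4 = 1761/4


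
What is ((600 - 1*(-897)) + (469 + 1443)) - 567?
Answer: 2842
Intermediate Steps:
((600 - 1*(-897)) + (469 + 1443)) - 567 = ((600 + 897) + 1912) - 567 = (1497 + 1912) - 567 = 3409 - 567 = 2842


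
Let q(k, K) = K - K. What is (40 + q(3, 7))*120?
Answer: 4800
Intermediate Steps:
q(k, K) = 0
(40 + q(3, 7))*120 = (40 + 0)*120 = 40*120 = 4800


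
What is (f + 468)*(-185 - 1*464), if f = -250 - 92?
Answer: -81774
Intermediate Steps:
f = -342
(f + 468)*(-185 - 1*464) = (-342 + 468)*(-185 - 1*464) = 126*(-185 - 464) = 126*(-649) = -81774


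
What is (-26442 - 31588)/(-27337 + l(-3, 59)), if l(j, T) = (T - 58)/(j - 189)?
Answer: 318336/149963 ≈ 2.1228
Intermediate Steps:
l(j, T) = (-58 + T)/(-189 + j)
(-26442 - 31588)/(-27337 + l(-3, 59)) = (-26442 - 31588)/(-27337 + (-58 + 59)/(-189 - 3)) = -58030/(-27337 + 1/(-192)) = -58030/(-27337 - 1/192*1) = -58030/(-27337 - 1/192) = -58030/(-5248705/192) = -58030*(-192/5248705) = 318336/149963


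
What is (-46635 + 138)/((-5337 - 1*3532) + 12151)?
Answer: -15499/1094 ≈ -14.167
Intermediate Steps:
(-46635 + 138)/((-5337 - 1*3532) + 12151) = -46497/((-5337 - 3532) + 12151) = -46497/(-8869 + 12151) = -46497/3282 = -46497*1/3282 = -15499/1094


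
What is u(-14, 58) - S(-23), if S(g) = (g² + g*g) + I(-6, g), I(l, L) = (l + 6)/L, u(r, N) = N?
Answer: -1000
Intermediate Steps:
I(l, L) = (6 + l)/L
S(g) = 2*g² (S(g) = (g² + g*g) + (6 - 6)/g = (g² + g²) + 0/g = 2*g² + 0 = 2*g²)
u(-14, 58) - S(-23) = 58 - 2*(-23)² = 58 - 2*529 = 58 - 1*1058 = 58 - 1058 = -1000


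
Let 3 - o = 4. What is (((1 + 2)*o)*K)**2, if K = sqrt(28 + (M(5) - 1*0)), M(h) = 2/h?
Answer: 1278/5 ≈ 255.60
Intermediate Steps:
o = -1 (o = 3 - 1*4 = 3 - 4 = -1)
K = sqrt(710)/5 (K = sqrt(28 + (2/5 - 1*0)) = sqrt(28 + (2*(1/5) + 0)) = sqrt(28 + (2/5 + 0)) = sqrt(28 + 2/5) = sqrt(142/5) = sqrt(710)/5 ≈ 5.3292)
(((1 + 2)*o)*K)**2 = (((1 + 2)*(-1))*(sqrt(710)/5))**2 = ((3*(-1))*(sqrt(710)/5))**2 = (-3*sqrt(710)/5)**2 = 1278/5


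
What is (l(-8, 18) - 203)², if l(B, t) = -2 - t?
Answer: 49729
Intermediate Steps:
(l(-8, 18) - 203)² = ((-2 - 1*18) - 203)² = ((-2 - 18) - 203)² = (-20 - 203)² = (-223)² = 49729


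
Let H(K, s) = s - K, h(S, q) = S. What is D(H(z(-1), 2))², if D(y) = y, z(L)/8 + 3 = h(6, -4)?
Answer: 484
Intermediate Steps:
z(L) = 24 (z(L) = -24 + 8*6 = -24 + 48 = 24)
D(H(z(-1), 2))² = (2 - 1*24)² = (2 - 24)² = (-22)² = 484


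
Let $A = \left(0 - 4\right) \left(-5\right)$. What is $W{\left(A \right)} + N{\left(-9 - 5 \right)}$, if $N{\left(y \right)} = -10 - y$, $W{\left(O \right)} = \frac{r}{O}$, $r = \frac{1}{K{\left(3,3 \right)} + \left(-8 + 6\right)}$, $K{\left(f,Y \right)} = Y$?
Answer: $\frac{81}{20} \approx 4.05$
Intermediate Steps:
$r = 1$ ($r = \frac{1}{3 + \left(-8 + 6\right)} = \frac{1}{3 - 2} = 1^{-1} = 1$)
$A = 20$ ($A = \left(-4\right) \left(-5\right) = 20$)
$W{\left(O \right)} = \frac{1}{O}$ ($W{\left(O \right)} = 1 \frac{1}{O} = \frac{1}{O}$)
$W{\left(A \right)} + N{\left(-9 - 5 \right)} = \frac{1}{20} - \left(1 - 5\right) = \frac{1}{20} - -4 = \frac{1}{20} + \left(-10 + 14\right) = \frac{1}{20} + 4 = \frac{81}{20}$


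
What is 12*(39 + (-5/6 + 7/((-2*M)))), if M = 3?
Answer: 444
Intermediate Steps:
12*(39 + (-5/6 + 7/((-2*M)))) = 12*(39 + (-5/6 + 7/((-2*3)))) = 12*(39 + (-5*⅙ + 7/(-6))) = 12*(39 + (-⅚ + 7*(-⅙))) = 12*(39 + (-⅚ - 7/6)) = 12*(39 - 2) = 12*37 = 444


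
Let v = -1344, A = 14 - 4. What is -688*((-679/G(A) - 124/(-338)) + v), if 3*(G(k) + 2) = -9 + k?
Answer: 544288496/845 ≈ 6.4413e+5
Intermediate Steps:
A = 10
G(k) = -5 + k/3 (G(k) = -2 + (-9 + k)/3 = -2 + (-3 + k/3) = -5 + k/3)
-688*((-679/G(A) - 124/(-338)) + v) = -688*((-679/(-5 + (1/3)*10) - 124/(-338)) - 1344) = -688*((-679/(-5 + 10/3) - 124*(-1/338)) - 1344) = -688*((-679/(-5/3) + 62/169) - 1344) = -688*((-679*(-3/5) + 62/169) - 1344) = -688*((2037/5 + 62/169) - 1344) = -688*(344563/845 - 1344) = -688*(-791117/845) = 544288496/845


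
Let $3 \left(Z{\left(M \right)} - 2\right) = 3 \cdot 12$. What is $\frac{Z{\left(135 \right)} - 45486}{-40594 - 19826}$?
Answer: $\frac{11368}{15105} \approx 0.7526$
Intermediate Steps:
$Z{\left(M \right)} = 14$ ($Z{\left(M \right)} = 2 + \frac{3 \cdot 12}{3} = 2 + \frac{1}{3} \cdot 36 = 2 + 12 = 14$)
$\frac{Z{\left(135 \right)} - 45486}{-40594 - 19826} = \frac{14 - 45486}{-40594 - 19826} = - \frac{45472}{-60420} = \left(-45472\right) \left(- \frac{1}{60420}\right) = \frac{11368}{15105}$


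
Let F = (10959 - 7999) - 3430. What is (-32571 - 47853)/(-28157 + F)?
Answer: 80424/28627 ≈ 2.8094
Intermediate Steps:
F = -470 (F = 2960 - 3430 = -470)
(-32571 - 47853)/(-28157 + F) = (-32571 - 47853)/(-28157 - 470) = -80424/(-28627) = -80424*(-1/28627) = 80424/28627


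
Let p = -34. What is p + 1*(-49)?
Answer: -83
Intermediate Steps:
p + 1*(-49) = -34 + 1*(-49) = -34 - 49 = -83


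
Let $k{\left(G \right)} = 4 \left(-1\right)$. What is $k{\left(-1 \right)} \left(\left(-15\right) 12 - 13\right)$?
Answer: $772$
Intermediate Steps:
$k{\left(G \right)} = -4$
$k{\left(-1 \right)} \left(\left(-15\right) 12 - 13\right) = - 4 \left(\left(-15\right) 12 - 13\right) = - 4 \left(-180 - 13\right) = \left(-4\right) \left(-193\right) = 772$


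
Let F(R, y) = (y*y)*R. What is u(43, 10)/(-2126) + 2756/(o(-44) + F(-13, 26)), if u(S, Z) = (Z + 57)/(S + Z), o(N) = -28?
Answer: -38891405/124171156 ≈ -0.31321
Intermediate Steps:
F(R, y) = R*y² (F(R, y) = y²*R = R*y²)
u(S, Z) = (57 + Z)/(S + Z)
u(43, 10)/(-2126) + 2756/(o(-44) + F(-13, 26)) = ((57 + 10)/(43 + 10))/(-2126) + 2756/(-28 - 13*26²) = (67/53)*(-1/2126) + 2756/(-28 - 13*676) = ((1/53)*67)*(-1/2126) + 2756/(-28 - 8788) = (67/53)*(-1/2126) + 2756/(-8816) = -67/112678 + 2756*(-1/8816) = -67/112678 - 689/2204 = -38891405/124171156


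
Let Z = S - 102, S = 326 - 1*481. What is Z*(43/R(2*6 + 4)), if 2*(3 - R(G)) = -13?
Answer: -22102/19 ≈ -1163.3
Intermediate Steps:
S = -155 (S = 326 - 481 = -155)
R(G) = 19/2 (R(G) = 3 - ½*(-13) = 3 + 13/2 = 19/2)
Z = -257 (Z = -155 - 102 = -257)
Z*(43/R(2*6 + 4)) = -11051/19/2 = -11051*2/19 = -257*86/19 = -22102/19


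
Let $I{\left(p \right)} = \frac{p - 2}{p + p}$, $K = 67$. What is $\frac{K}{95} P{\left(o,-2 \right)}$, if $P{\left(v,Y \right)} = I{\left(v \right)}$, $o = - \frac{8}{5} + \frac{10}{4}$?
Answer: $- \frac{737}{1710} \approx -0.43099$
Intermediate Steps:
$I{\left(p \right)} = \frac{-2 + p}{2 p}$
$o = \frac{9}{10}$ ($o = \left(-8\right) \frac{1}{5} + 10 \cdot \frac{1}{4} = - \frac{8}{5} + \frac{5}{2} = \frac{9}{10} \approx 0.9$)
$P{\left(v,Y \right)} = \frac{-2 + v}{2 v}$
$\frac{K}{95} P{\left(o,-2 \right)} = \frac{67}{95} \frac{-2 + \frac{9}{10}}{2 \cdot \frac{9}{10}} = 67 \cdot \frac{1}{95} \cdot \frac{1}{2} \cdot \frac{10}{9} \left(- \frac{11}{10}\right) = \frac{67}{95} \left(- \frac{11}{18}\right) = - \frac{737}{1710}$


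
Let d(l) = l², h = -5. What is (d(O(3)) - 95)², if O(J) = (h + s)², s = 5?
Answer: 9025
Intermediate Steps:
O(J) = 0 (O(J) = (-5 + 5)² = 0² = 0)
(d(O(3)) - 95)² = (0² - 95)² = (0 - 95)² = (-95)² = 9025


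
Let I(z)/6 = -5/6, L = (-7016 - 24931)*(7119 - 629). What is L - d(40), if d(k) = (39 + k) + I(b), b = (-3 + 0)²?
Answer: -207336104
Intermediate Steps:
b = 9 (b = (-3)² = 9)
L = -207336030 (L = -31947*6490 = -207336030)
I(z) = -5 (I(z) = 6*(-5/6) = 6*(-5*⅙) = 6*(-⅚) = -5)
d(k) = 34 + k (d(k) = (39 + k) - 5 = 34 + k)
L - d(40) = -207336030 - (34 + 40) = -207336030 - 1*74 = -207336030 - 74 = -207336104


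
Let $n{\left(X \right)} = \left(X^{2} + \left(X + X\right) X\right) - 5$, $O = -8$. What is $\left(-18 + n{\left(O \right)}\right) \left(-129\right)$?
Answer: $-21801$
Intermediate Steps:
$n{\left(X \right)} = -5 + 3 X^{2}$ ($n{\left(X \right)} = \left(X^{2} + 2 X X\right) - 5 = \left(X^{2} + 2 X^{2}\right) - 5 = 3 X^{2} - 5 = -5 + 3 X^{2}$)
$\left(-18 + n{\left(O \right)}\right) \left(-129\right) = \left(-18 - \left(5 - 3 \left(-8\right)^{2}\right)\right) \left(-129\right) = \left(-18 + \left(-5 + 3 \cdot 64\right)\right) \left(-129\right) = \left(-18 + \left(-5 + 192\right)\right) \left(-129\right) = \left(-18 + 187\right) \left(-129\right) = 169 \left(-129\right) = -21801$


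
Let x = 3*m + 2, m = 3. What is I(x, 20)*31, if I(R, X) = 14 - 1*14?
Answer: 0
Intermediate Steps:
x = 11 (x = 3*3 + 2 = 9 + 2 = 11)
I(R, X) = 0 (I(R, X) = 14 - 14 = 0)
I(x, 20)*31 = 0*31 = 0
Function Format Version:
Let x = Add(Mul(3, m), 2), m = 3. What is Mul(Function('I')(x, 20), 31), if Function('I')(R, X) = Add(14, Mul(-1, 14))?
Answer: 0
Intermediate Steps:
x = 11 (x = Add(Mul(3, 3), 2) = Add(9, 2) = 11)
Function('I')(R, X) = 0 (Function('I')(R, X) = Add(14, -14) = 0)
Mul(Function('I')(x, 20), 31) = Mul(0, 31) = 0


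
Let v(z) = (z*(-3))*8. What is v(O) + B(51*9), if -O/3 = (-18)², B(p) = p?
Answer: 23787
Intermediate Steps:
O = -972 (O = -3*(-18)² = -3*324 = -972)
v(z) = -24*z (v(z) = -3*z*8 = -24*z)
v(O) + B(51*9) = -24*(-972) + 51*9 = 23328 + 459 = 23787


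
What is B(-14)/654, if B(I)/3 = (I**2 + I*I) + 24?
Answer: 208/109 ≈ 1.9083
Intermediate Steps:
B(I) = 72 + 6*I**2 (B(I) = 3*((I**2 + I*I) + 24) = 3*((I**2 + I**2) + 24) = 3*(2*I**2 + 24) = 3*(24 + 2*I**2) = 72 + 6*I**2)
B(-14)/654 = (72 + 6*(-14)**2)/654 = (72 + 6*196)*(1/654) = (72 + 1176)*(1/654) = 1248*(1/654) = 208/109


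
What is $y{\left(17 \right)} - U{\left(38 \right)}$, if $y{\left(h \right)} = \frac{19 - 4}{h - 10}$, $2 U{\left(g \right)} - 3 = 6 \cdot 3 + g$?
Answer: $- \frac{383}{14} \approx -27.357$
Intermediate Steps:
$U{\left(g \right)} = \frac{21}{2} + \frac{g}{2}$ ($U{\left(g \right)} = \frac{3}{2} + \frac{6 \cdot 3 + g}{2} = \frac{3}{2} + \frac{18 + g}{2} = \frac{3}{2} + \left(9 + \frac{g}{2}\right) = \frac{21}{2} + \frac{g}{2}$)
$y{\left(h \right)} = \frac{15}{-10 + h}$
$y{\left(17 \right)} - U{\left(38 \right)} = \frac{15}{-10 + 17} - \left(\frac{21}{2} + \frac{1}{2} \cdot 38\right) = \frac{15}{7} - \left(\frac{21}{2} + 19\right) = 15 \cdot \frac{1}{7} - \frac{59}{2} = \frac{15}{7} - \frac{59}{2} = - \frac{383}{14}$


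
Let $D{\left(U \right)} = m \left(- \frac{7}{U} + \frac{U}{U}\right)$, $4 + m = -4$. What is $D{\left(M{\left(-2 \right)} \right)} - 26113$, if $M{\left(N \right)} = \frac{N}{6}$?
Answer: $-26289$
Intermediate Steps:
$m = -8$ ($m = -4 - 4 = -8$)
$M{\left(N \right)} = \frac{N}{6}$ ($M{\left(N \right)} = N \frac{1}{6} = \frac{N}{6}$)
$D{\left(U \right)} = -8 + \frac{56}{U}$ ($D{\left(U \right)} = - 8 \left(- \frac{7}{U} + \frac{U}{U}\right) = - 8 \left(- \frac{7}{U} + 1\right) = - 8 \left(1 - \frac{7}{U}\right) = -8 + \frac{56}{U}$)
$D{\left(M{\left(-2 \right)} \right)} - 26113 = \left(-8 + \frac{56}{\frac{1}{6} \left(-2\right)}\right) - 26113 = \left(-8 + \frac{56}{- \frac{1}{3}}\right) - 26113 = \left(-8 + 56 \left(-3\right)\right) - 26113 = \left(-8 - 168\right) - 26113 = -176 - 26113 = -26289$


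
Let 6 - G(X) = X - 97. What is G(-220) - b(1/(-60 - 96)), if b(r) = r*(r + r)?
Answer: 3930263/12168 ≈ 323.00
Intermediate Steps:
b(r) = 2*r² (b(r) = r*(2*r) = 2*r²)
G(X) = 103 - X (G(X) = 6 - (X - 97) = 6 - (-97 + X) = 6 + (97 - X) = 103 - X)
G(-220) - b(1/(-60 - 96)) = (103 - 1*(-220)) - 2*(1/(-60 - 96))² = (103 + 220) - 2*(1/(-156))² = 323 - 2*(-1/156)² = 323 - 2/24336 = 323 - 1*1/12168 = 323 - 1/12168 = 3930263/12168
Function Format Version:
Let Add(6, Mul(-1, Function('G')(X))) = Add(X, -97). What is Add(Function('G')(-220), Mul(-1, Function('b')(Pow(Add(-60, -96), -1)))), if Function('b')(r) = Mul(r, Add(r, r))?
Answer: Rational(3930263, 12168) ≈ 323.00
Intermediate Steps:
Function('b')(r) = Mul(2, Pow(r, 2)) (Function('b')(r) = Mul(r, Mul(2, r)) = Mul(2, Pow(r, 2)))
Function('G')(X) = Add(103, Mul(-1, X)) (Function('G')(X) = Add(6, Mul(-1, Add(X, -97))) = Add(6, Mul(-1, Add(-97, X))) = Add(6, Add(97, Mul(-1, X))) = Add(103, Mul(-1, X)))
Add(Function('G')(-220), Mul(-1, Function('b')(Pow(Add(-60, -96), -1)))) = Add(Add(103, Mul(-1, -220)), Mul(-1, Mul(2, Pow(Pow(Add(-60, -96), -1), 2)))) = Add(Add(103, 220), Mul(-1, Mul(2, Pow(Pow(-156, -1), 2)))) = Add(323, Mul(-1, Mul(2, Pow(Rational(-1, 156), 2)))) = Add(323, Mul(-1, Mul(2, Rational(1, 24336)))) = Add(323, Mul(-1, Rational(1, 12168))) = Add(323, Rational(-1, 12168)) = Rational(3930263, 12168)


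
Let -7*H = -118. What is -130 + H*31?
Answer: 2748/7 ≈ 392.57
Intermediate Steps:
H = 118/7 (H = -1/7*(-118) = 118/7 ≈ 16.857)
-130 + H*31 = -130 + (118/7)*31 = -130 + 3658/7 = 2748/7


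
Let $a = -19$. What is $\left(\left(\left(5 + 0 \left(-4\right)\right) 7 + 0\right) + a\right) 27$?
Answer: $432$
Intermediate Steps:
$\left(\left(\left(5 + 0 \left(-4\right)\right) 7 + 0\right) + a\right) 27 = \left(\left(\left(5 + 0 \left(-4\right)\right) 7 + 0\right) - 19\right) 27 = \left(\left(\left(5 + 0\right) 7 + 0\right) - 19\right) 27 = \left(\left(5 \cdot 7 + 0\right) - 19\right) 27 = \left(\left(35 + 0\right) - 19\right) 27 = \left(35 - 19\right) 27 = 16 \cdot 27 = 432$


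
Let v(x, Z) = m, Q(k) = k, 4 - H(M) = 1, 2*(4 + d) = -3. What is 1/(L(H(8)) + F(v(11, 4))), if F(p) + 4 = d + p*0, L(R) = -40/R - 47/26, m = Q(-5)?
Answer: -39/961 ≈ -0.040583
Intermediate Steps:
d = -11/2 (d = -4 + (1/2)*(-3) = -4 - 3/2 = -11/2 ≈ -5.5000)
H(M) = 3 (H(M) = 4 - 1*1 = 4 - 1 = 3)
m = -5
v(x, Z) = -5
L(R) = -47/26 - 40/R (L(R) = -40/R - 47*1/26 = -40/R - 47/26 = -47/26 - 40/R)
F(p) = -19/2 (F(p) = -4 + (-11/2 + p*0) = -4 + (-11/2 + 0) = -4 - 11/2 = -19/2)
1/(L(H(8)) + F(v(11, 4))) = 1/((-47/26 - 40/3) - 19/2) = 1/(-1181/78 - 19/2) = 1/(-961/39) = -39/961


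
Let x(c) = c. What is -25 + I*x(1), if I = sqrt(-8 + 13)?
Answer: -25 + sqrt(5) ≈ -22.764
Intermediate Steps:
I = sqrt(5) ≈ 2.2361
-25 + I*x(1) = -25 + sqrt(5)*1 = -25 + sqrt(5)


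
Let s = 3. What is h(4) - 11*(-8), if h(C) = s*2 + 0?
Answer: 94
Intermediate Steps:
h(C) = 6 (h(C) = 3*2 + 0 = 6 + 0 = 6)
h(4) - 11*(-8) = 6 - 11*(-8) = 6 + 88 = 94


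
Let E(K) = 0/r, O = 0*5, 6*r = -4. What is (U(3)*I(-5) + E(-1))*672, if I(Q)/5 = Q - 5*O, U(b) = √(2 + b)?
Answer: -16800*√5 ≈ -37566.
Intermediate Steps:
r = -⅔ (r = (⅙)*(-4) = -⅔ ≈ -0.66667)
O = 0
E(K) = 0 (E(K) = 0/(-⅔) = 0*(-3/2) = 0)
I(Q) = 5*Q (I(Q) = 5*(Q - 5*0) = 5*(Q + 0) = 5*Q)
(U(3)*I(-5) + E(-1))*672 = (√(2 + 3)*(5*(-5)) + 0)*672 = (√5*(-25) + 0)*672 = (-25*√5 + 0)*672 = -25*√5*672 = -16800*√5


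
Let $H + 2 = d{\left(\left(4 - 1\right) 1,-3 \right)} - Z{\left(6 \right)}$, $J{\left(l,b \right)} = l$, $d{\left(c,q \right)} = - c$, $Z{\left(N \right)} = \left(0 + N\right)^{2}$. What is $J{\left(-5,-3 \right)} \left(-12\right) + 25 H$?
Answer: $-965$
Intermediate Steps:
$Z{\left(N \right)} = N^{2}$
$H = -41$ ($H = -2 - \left(36 + \left(4 - 1\right) 1\right) = -2 - \left(36 + 3 \cdot 1\right) = -2 - 39 = -41$)
$J{\left(-5,-3 \right)} \left(-12\right) + 25 H = \left(-5\right) \left(-12\right) + 25 \left(-41\right) = 60 - 1025 = -965$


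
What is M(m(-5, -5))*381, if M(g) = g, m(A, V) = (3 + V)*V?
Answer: 3810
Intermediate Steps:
m(A, V) = V*(3 + V)
M(m(-5, -5))*381 = -5*(3 - 5)*381 = -5*(-2)*381 = 10*381 = 3810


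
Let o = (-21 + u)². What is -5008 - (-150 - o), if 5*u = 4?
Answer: -111249/25 ≈ -4450.0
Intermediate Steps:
u = ⅘ (u = (⅕)*4 = ⅘ ≈ 0.80000)
o = 10201/25 (o = (-21 + ⅘)² = (-101/5)² = 10201/25 ≈ 408.04)
-5008 - (-150 - o) = -5008 - (-150 - 1*10201/25) = -5008 - (-150 - 10201/25) = -5008 - 1*(-13951/25) = -5008 + 13951/25 = -111249/25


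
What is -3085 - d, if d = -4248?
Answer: 1163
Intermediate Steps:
-3085 - d = -3085 - 1*(-4248) = -3085 + 4248 = 1163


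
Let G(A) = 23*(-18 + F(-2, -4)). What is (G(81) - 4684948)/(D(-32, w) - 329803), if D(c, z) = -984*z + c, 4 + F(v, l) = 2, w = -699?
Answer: -360416/27537 ≈ -13.088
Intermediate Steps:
F(v, l) = -2 (F(v, l) = -4 + 2 = -2)
D(c, z) = c - 984*z
G(A) = -460 (G(A) = 23*(-18 - 2) = 23*(-20) = -460)
(G(81) - 4684948)/(D(-32, w) - 329803) = (-460 - 4684948)/((-32 - 984*(-699)) - 329803) = -4685408/((-32 + 687816) - 329803) = -4685408/(687784 - 329803) = -4685408/357981 = -4685408*1/357981 = -360416/27537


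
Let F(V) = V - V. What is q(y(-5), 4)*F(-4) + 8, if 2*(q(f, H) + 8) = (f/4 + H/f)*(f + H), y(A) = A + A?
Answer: 8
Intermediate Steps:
y(A) = 2*A
q(f, H) = -8 + (H + f)*(f/4 + H/f)/2 (q(f, H) = -8 + ((f/4 + H/f)*(f + H))/2 = -8 + ((f*(1/4) + H/f)*(H + f))/2 = -8 + ((f/4 + H/f)*(H + f))/2 = -8 + ((H + f)*(f/4 + H/f))/2 = -8 + (H + f)*(f/4 + H/f)/2)
F(V) = 0
q(y(-5), 4)*F(-4) + 8 = ((4*4**2 + (2*(-5))*(-64 + (2*(-5))**2 + 4*4 + 4*(2*(-5))))/(8*((2*(-5)))))*0 + 8 = ((1/8)*(4*16 - 10*(-64 + (-10)**2 + 16 + 4*(-10)))/(-10))*0 + 8 = ((1/8)*(-1/10)*(64 - 10*(-64 + 100 + 16 - 40)))*0 + 8 = ((1/8)*(-1/10)*(64 - 10*12))*0 + 8 = ((1/8)*(-1/10)*(64 - 120))*0 + 8 = ((1/8)*(-1/10)*(-56))*0 + 8 = (7/10)*0 + 8 = 0 + 8 = 8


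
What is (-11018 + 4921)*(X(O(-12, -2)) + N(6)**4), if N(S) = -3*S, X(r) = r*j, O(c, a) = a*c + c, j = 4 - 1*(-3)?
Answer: -640550820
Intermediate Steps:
j = 7 (j = 4 + 3 = 7)
O(c, a) = c + a*c
X(r) = 7*r (X(r) = r*7 = 7*r)
(-11018 + 4921)*(X(O(-12, -2)) + N(6)**4) = (-11018 + 4921)*(7*(-12*(1 - 2)) + (-3*6)**4) = -6097*(7*(-12*(-1)) + (-18)**4) = -6097*(7*12 + 104976) = -6097*(84 + 104976) = -6097*105060 = -640550820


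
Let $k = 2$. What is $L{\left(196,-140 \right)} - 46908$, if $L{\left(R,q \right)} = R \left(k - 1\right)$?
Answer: $-46712$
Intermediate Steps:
$L{\left(R,q \right)} = R$ ($L{\left(R,q \right)} = R \left(2 - 1\right) = R 1 = R$)
$L{\left(196,-140 \right)} - 46908 = 196 - 46908 = -46712$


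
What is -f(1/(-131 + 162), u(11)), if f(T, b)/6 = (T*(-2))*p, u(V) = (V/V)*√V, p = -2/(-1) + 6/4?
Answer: 42/31 ≈ 1.3548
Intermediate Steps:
p = 7/2 (p = -2*(-1) + 6*(¼) = 2 + 3/2 = 7/2 ≈ 3.5000)
u(V) = √V (u(V) = 1*√V = √V)
f(T, b) = -42*T (f(T, b) = 6*((T*(-2))*(7/2)) = 6*(-2*T*(7/2)) = 6*(-7*T) = -42*T)
-f(1/(-131 + 162), u(11)) = -(-42)/(-131 + 162) = -(-42)/31 = -1*(-42/31) = 42/31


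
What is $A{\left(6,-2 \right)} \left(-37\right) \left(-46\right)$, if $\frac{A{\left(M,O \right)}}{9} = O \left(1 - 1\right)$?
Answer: $0$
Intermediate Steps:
$A{\left(M,O \right)} = 0$ ($A{\left(M,O \right)} = 9 O \left(1 - 1\right) = 9 O 0 = 9 \cdot 0 = 0$)
$A{\left(6,-2 \right)} \left(-37\right) \left(-46\right) = 0 \left(-37\right) \left(-46\right) = 0 \left(-46\right) = 0$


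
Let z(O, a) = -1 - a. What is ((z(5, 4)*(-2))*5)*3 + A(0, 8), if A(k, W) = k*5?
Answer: 150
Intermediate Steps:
A(k, W) = 5*k
((z(5, 4)*(-2))*5)*3 + A(0, 8) = (((-1 - 1*4)*(-2))*5)*3 + 5*0 = (((-1 - 4)*(-2))*5)*3 + 0 = (-5*(-2)*5)*3 + 0 = (10*5)*3 + 0 = 50*3 + 0 = 150 + 0 = 150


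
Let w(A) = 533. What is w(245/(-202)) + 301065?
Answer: 301598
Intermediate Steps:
w(245/(-202)) + 301065 = 533 + 301065 = 301598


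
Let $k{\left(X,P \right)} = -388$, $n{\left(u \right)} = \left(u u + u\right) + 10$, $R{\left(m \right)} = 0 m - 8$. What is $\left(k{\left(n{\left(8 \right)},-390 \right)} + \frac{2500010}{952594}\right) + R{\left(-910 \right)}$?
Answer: $- \frac{187363607}{476297} \approx -393.38$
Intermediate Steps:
$R{\left(m \right)} = -8$ ($R{\left(m \right)} = 0 - 8 = -8$)
$n{\left(u \right)} = 10 + u + u^{2}$ ($n{\left(u \right)} = \left(u^{2} + u\right) + 10 = \left(u + u^{2}\right) + 10 = 10 + u + u^{2}$)
$\left(k{\left(n{\left(8 \right)},-390 \right)} + \frac{2500010}{952594}\right) + R{\left(-910 \right)} = \left(-388 + \frac{2500010}{952594}\right) - 8 = \left(-388 + 2500010 \cdot \frac{1}{952594}\right) - 8 = \left(-388 + \frac{1250005}{476297}\right) - 8 = - \frac{183553231}{476297} - 8 = - \frac{187363607}{476297}$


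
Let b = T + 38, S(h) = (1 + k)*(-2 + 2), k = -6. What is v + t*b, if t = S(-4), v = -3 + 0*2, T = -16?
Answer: -3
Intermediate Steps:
S(h) = 0 (S(h) = (1 - 6)*(-2 + 2) = -5*0 = 0)
b = 22 (b = -16 + 38 = 22)
v = -3 (v = -3 + 0 = -3)
t = 0
v + t*b = -3 + 0*22 = -3 + 0 = -3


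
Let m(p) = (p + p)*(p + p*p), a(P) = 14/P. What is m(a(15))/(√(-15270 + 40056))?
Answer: 5684*√34/1549125 ≈ 0.021395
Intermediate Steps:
m(p) = 2*p*(p + p²) (m(p) = (2*p)*(p + p²) = 2*p*(p + p²))
m(a(15))/(√(-15270 + 40056)) = (2*(14/15)²*(1 + 14/15))/(√(-15270 + 40056)) = (2*(14*(1/15))²*(1 + 14*(1/15)))/(√24786) = (2*(14/15)²*(1 + 14/15))/((27*√34)) = (2*(196/225)*(29/15))*(√34/918) = 11368*(√34/918)/3375 = 5684*√34/1549125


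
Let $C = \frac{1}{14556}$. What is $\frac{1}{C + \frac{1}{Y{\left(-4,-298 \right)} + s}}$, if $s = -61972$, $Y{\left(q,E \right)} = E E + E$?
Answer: $\frac{193114452}{20545} \approx 9399.6$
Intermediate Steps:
$Y{\left(q,E \right)} = E + E^{2}$ ($Y{\left(q,E \right)} = E^{2} + E = E + E^{2}$)
$C = \frac{1}{14556} \approx 6.87 \cdot 10^{-5}$
$\frac{1}{C + \frac{1}{Y{\left(-4,-298 \right)} + s}} = \frac{1}{\frac{1}{14556} + \frac{1}{- 298 \left(1 - 298\right) - 61972}} = \frac{1}{\frac{1}{14556} + \frac{1}{\left(-298\right) \left(-297\right) - 61972}} = \frac{1}{\frac{1}{14556} + \frac{1}{88506 - 61972}} = \frac{1}{\frac{1}{14556} + \frac{1}{26534}} = \frac{1}{\frac{20545}{193114452}} = \frac{193114452}{20545}$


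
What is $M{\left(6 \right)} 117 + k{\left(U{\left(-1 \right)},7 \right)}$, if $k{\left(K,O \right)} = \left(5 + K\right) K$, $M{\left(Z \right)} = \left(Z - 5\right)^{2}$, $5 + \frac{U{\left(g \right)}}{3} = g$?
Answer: $351$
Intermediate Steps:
$U{\left(g \right)} = -15 + 3 g$
$M{\left(Z \right)} = \left(-5 + Z\right)^{2}$
$k{\left(K,O \right)} = K \left(5 + K\right)$
$M{\left(6 \right)} 117 + k{\left(U{\left(-1 \right)},7 \right)} = \left(-5 + 6\right)^{2} \cdot 117 + \left(-15 + 3 \left(-1\right)\right) \left(5 + \left(-15 + 3 \left(-1\right)\right)\right) = 1^{2} \cdot 117 + \left(-15 - 3\right) \left(5 - 18\right) = 1 \cdot 117 - 18 \left(5 - 18\right) = 117 - -234 = 117 + 234 = 351$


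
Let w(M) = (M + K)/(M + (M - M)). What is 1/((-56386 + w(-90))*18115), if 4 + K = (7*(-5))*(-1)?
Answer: -18/18385569263 ≈ -9.7903e-10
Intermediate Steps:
K = 31 (K = -4 + (7*(-5))*(-1) = -4 - 35*(-1) = -4 + 35 = 31)
w(M) = (31 + M)/M (w(M) = (M + 31)/(M + (M - M)) = (31 + M)/(M + 0) = (31 + M)/M)
1/((-56386 + w(-90))*18115) = 1/(-56386 + (31 - 90)/(-90)*18115) = (1/18115)/(-56386 - 1/90*(-59)) = (1/18115)/(-56386 + 59/90) = (1/18115)/(-5074681/90) = -90/5074681*1/18115 = -18/18385569263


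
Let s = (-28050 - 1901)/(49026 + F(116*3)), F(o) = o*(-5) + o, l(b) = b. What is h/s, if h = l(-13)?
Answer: 619242/29951 ≈ 20.675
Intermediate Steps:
h = -13
F(o) = -4*o (F(o) = -5*o + o = -4*o)
s = -29951/47634 (s = (-28050 - 1901)/(49026 - 464*3) = -29951/(49026 - 4*348) = -29951/(49026 - 1392) = -29951/47634 ≈ -0.62877)
h/s = -13/(-29951/47634) = -13*(-47634/29951) = 619242/29951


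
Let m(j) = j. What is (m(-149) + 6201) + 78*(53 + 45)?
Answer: 13696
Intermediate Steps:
(m(-149) + 6201) + 78*(53 + 45) = (-149 + 6201) + 78*(53 + 45) = 6052 + 78*98 = 6052 + 7644 = 13696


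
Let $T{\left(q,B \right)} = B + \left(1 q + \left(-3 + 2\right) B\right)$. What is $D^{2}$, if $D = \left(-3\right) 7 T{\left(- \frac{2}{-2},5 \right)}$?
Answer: $441$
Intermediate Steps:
$T{\left(q,B \right)} = q$ ($T{\left(q,B \right)} = B - \left(B - q\right) = q$)
$D = -21$ ($D = \left(-3\right) 7 \left(- \frac{2}{-2}\right) = - 21 \left(\left(-2\right) \left(- \frac{1}{2}\right)\right) = \left(-21\right) 1 = -21$)
$D^{2} = \left(-21\right)^{2} = 441$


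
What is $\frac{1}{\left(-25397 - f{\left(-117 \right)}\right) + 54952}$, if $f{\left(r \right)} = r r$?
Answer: $\frac{1}{15866} \approx 6.3028 \cdot 10^{-5}$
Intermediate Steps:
$f{\left(r \right)} = r^{2}$
$\frac{1}{\left(-25397 - f{\left(-117 \right)}\right) + 54952} = \frac{1}{\left(-25397 - \left(-117\right)^{2}\right) + 54952} = \frac{1}{\left(-25397 - 13689\right) + 54952} = \frac{1}{-39086 + 54952} = \frac{1}{15866}$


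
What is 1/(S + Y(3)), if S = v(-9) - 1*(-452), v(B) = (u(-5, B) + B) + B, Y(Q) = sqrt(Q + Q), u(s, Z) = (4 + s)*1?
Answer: 433/187483 - sqrt(6)/187483 ≈ 0.0022965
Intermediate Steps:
u(s, Z) = 4 + s
Y(Q) = sqrt(2)*sqrt(Q) (Y(Q) = sqrt(2*Q) = sqrt(2)*sqrt(Q))
v(B) = -1 + 2*B (v(B) = ((4 - 5) + B) + B = (-1 + B) + B = -1 + 2*B)
S = 433 (S = (-1 + 2*(-9)) - 1*(-452) = (-1 - 18) + 452 = -19 + 452 = 433)
1/(S + Y(3)) = 1/(433 + sqrt(2)*sqrt(3)) = 1/(433 + sqrt(6))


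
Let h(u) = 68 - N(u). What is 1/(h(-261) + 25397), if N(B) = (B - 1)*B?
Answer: -1/42917 ≈ -2.3301e-5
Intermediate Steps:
N(B) = B*(-1 + B) (N(B) = (-1 + B)*B = B*(-1 + B))
h(u) = 68 - u*(-1 + u)
1/(h(-261) + 25397) = 1/((68 - 1*(-261)*(-1 - 261)) + 25397) = 1/((68 - 1*(-261)*(-262)) + 25397) = 1/((68 - 68382) + 25397) = 1/(-68314 + 25397) = 1/(-42917) = -1/42917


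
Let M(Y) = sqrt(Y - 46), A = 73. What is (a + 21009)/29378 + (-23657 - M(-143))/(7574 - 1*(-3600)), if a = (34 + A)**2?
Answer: -4490671/4436078 - 3*I*sqrt(21)/11174 ≈ -1.0123 - 0.0012303*I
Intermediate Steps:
M(Y) = sqrt(-46 + Y)
a = 11449 (a = (34 + 73)**2 = 107**2 = 11449)
(a + 21009)/29378 + (-23657 - M(-143))/(7574 - 1*(-3600)) = (11449 + 21009)/29378 + (-23657 - sqrt(-46 - 143))/(7574 - 1*(-3600)) = 32458*(1/29378) + (-23657 - sqrt(-189))/(7574 + 3600) = 16229/14689 + (-23657 - 3*I*sqrt(21))/11174 = 16229/14689 + (-23657 - 3*I*sqrt(21))*(1/11174) = 16229/14689 + (-23657/11174 - 3*I*sqrt(21)/11174) = -4490671/4436078 - 3*I*sqrt(21)/11174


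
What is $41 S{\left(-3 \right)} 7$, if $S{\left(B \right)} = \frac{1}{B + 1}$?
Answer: $- \frac{287}{2} \approx -143.5$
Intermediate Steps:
$S{\left(B \right)} = \frac{1}{1 + B}$
$41 S{\left(-3 \right)} 7 = \frac{41}{1 - 3} \cdot 7 = \frac{41}{-2} \cdot 7 = 41 \left(- \frac{1}{2}\right) 7 = \left(- \frac{41}{2}\right) 7 = - \frac{287}{2}$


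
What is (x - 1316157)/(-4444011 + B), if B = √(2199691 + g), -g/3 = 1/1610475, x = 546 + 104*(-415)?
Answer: 3241560467425962825/10601881236722434751 + 6793855*√25356373176822002/10601881236722434751 ≈ 0.30586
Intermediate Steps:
x = -42614 (x = 546 - 43160 = -42614)
g = -1/536825 (g = -3/1610475 = -3*1/1610475 = -1/536825 ≈ -1.8628e-6)
B = √25356373176822002/107365 (B = √(2199691 - 1/536825) = √(1180849121074/536825) = √25356373176822002/107365 ≈ 1483.1)
(x - 1316157)/(-4444011 + B) = (-42614 - 1316157)/(-4444011 + √25356373176822002/107365) = -1358771/(-4444011 + √25356373176822002/107365)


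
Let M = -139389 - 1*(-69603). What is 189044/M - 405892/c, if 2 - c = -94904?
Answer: -11566747244/1655777529 ≈ -6.9857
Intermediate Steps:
c = 94906 (c = 2 - 1*(-94904) = 2 + 94904 = 94906)
M = -69786 (M = -139389 + 69603 = -69786)
189044/M - 405892/c = 189044/(-69786) - 405892/94906 = 189044*(-1/69786) - 405892*1/94906 = -94522/34893 - 202946/47453 = -11566747244/1655777529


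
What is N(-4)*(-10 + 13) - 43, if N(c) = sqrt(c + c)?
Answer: -43 + 6*I*sqrt(2) ≈ -43.0 + 8.4853*I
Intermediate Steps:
N(c) = sqrt(2)*sqrt(c) (N(c) = sqrt(2*c) = sqrt(2)*sqrt(c))
N(-4)*(-10 + 13) - 43 = (sqrt(2)*sqrt(-4))*(-10 + 13) - 43 = (sqrt(2)*(2*I))*3 - 43 = (2*I*sqrt(2))*3 - 43 = 6*I*sqrt(2) - 43 = -43 + 6*I*sqrt(2)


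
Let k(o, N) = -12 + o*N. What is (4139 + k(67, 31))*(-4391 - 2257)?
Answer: -41244192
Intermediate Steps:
k(o, N) = -12 + N*o
(4139 + k(67, 31))*(-4391 - 2257) = (4139 + (-12 + 31*67))*(-4391 - 2257) = (4139 + (-12 + 2077))*(-6648) = (4139 + 2065)*(-6648) = 6204*(-6648) = -41244192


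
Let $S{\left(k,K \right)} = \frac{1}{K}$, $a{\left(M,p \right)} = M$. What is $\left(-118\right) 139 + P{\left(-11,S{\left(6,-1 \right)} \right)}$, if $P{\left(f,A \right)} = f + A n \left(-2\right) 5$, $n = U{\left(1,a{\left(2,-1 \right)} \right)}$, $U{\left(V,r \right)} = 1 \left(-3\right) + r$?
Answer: $-16423$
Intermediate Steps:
$U{\left(V,r \right)} = -3 + r$
$n = -1$ ($n = -3 + 2 = -1$)
$P{\left(f,A \right)} = f + 10 A$ ($P{\left(f,A \right)} = f + A \left(-1\right) \left(-2\right) 5 = f + A 2 \cdot 5 = f + A 10 = f + 10 A$)
$\left(-118\right) 139 + P{\left(-11,S{\left(6,-1 \right)} \right)} = \left(-118\right) 139 - \left(11 - \frac{10}{-1}\right) = -16402 + \left(-11 + 10 \left(-1\right)\right) = -16402 - 21 = -16423$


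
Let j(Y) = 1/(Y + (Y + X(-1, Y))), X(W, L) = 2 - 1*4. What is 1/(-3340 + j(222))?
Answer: -442/1476279 ≈ -0.00029940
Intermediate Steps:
X(W, L) = -2 (X(W, L) = 2 - 4 = -2)
j(Y) = 1/(-2 + 2*Y) (j(Y) = 1/(Y + (Y - 2)) = 1/(Y + (-2 + Y)) = 1/(-2 + 2*Y))
1/(-3340 + j(222)) = 1/(-3340 + 1/(2*(-1 + 222))) = 1/(-3340 + (½)/221) = 1/(-3340 + (½)*(1/221)) = 1/(-3340 + 1/442) = 1/(-1476279/442) = -442/1476279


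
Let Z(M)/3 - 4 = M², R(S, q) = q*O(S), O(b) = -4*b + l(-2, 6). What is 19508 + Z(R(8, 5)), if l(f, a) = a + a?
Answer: 49520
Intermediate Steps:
l(f, a) = 2*a
O(b) = 12 - 4*b (O(b) = -4*b + 2*6 = -4*b + 12 = 12 - 4*b)
R(S, q) = q*(12 - 4*S)
Z(M) = 12 + 3*M²
19508 + Z(R(8, 5)) = 19508 + (12 + 3*(4*5*(3 - 1*8))²) = 19508 + (12 + 3*(4*5*(3 - 8))²) = 19508 + (12 + 3*(4*5*(-5))²) = 19508 + (12 + 3*(-100)²) = 19508 + (12 + 3*10000) = 19508 + (12 + 30000) = 19508 + 30012 = 49520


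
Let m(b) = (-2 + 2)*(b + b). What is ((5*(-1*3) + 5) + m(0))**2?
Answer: 100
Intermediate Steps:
m(b) = 0 (m(b) = 0*(2*b) = 0)
((5*(-1*3) + 5) + m(0))**2 = ((5*(-1*3) + 5) + 0)**2 = ((5*(-3) + 5) + 0)**2 = ((-15 + 5) + 0)**2 = (-10 + 0)**2 = (-10)**2 = 100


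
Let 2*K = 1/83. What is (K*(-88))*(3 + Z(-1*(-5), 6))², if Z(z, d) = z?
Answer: -2816/83 ≈ -33.928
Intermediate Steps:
K = 1/166 (K = (½)/83 = (½)*(1/83) = 1/166 ≈ 0.0060241)
(K*(-88))*(3 + Z(-1*(-5), 6))² = ((1/166)*(-88))*(3 - 1*(-5))² = -44*(3 + 5)²/83 = -44/83*8² = -44/83*64 = -2816/83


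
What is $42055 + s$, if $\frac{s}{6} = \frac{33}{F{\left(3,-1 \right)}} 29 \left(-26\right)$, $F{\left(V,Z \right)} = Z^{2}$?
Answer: $-107237$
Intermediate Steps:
$s = -149292$ ($s = 6 \frac{33}{\left(-1\right)^{2}} \cdot 29 \left(-26\right) = 6 \cdot \frac{33}{1} \cdot 29 \left(-26\right) = 6 \cdot 33 \cdot 1 \cdot 29 \left(-26\right) = 6 \cdot 33 \cdot 29 \left(-26\right) = 6 \cdot 957 \left(-26\right) = 6 \left(-24882\right) = -149292$)
$42055 + s = 42055 - 149292 = -107237$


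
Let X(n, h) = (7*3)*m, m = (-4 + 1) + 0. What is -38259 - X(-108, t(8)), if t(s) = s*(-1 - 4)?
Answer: -38196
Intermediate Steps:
m = -3 (m = -3 + 0 = -3)
t(s) = -5*s (t(s) = s*(-5) = -5*s)
X(n, h) = -63 (X(n, h) = (7*3)*(-3) = 21*(-3) = -63)
-38259 - X(-108, t(8)) = -38259 - 1*(-63) = -38259 + 63 = -38196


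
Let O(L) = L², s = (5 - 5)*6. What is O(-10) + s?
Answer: 100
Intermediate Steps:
s = 0 (s = 0*6 = 0)
O(-10) + s = (-10)² + 0 = 100 + 0 = 100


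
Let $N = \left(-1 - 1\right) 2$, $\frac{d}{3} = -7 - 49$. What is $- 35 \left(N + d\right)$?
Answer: $6020$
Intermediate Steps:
$d = -168$ ($d = 3 \left(-7 - 49\right) = 3 \left(-56\right) = -168$)
$N = -4$ ($N = \left(-2\right) 2 = -4$)
$- 35 \left(N + d\right) = - 35 \left(-4 - 168\right) = \left(-35\right) \left(-172\right) = 6020$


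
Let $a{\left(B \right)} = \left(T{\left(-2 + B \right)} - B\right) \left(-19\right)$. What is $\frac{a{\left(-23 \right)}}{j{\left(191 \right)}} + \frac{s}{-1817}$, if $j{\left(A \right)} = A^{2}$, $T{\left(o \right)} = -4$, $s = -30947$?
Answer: $\frac{1128321570}{66285977} \approx 17.022$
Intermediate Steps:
$a{\left(B \right)} = 76 + 19 B$ ($a{\left(B \right)} = \left(-4 - B\right) \left(-19\right) = 76 + 19 B$)
$\frac{a{\left(-23 \right)}}{j{\left(191 \right)}} + \frac{s}{-1817} = \frac{76 + 19 \left(-23\right)}{191^{2}} - \frac{30947}{-1817} = \frac{76 - 437}{36481} - - \frac{30947}{1817} = \left(-361\right) \frac{1}{36481} + \frac{30947}{1817} = - \frac{361}{36481} + \frac{30947}{1817} = \frac{1128321570}{66285977}$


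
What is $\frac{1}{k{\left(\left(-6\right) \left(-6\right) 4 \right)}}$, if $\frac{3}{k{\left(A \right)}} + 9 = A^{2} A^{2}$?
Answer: $143327229$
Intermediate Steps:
$k{\left(A \right)} = \frac{3}{-9 + A^{4}}$ ($k{\left(A \right)} = \frac{3}{-9 + A^{2} A^{2}} = \frac{3}{-9 + A^{4}}$)
$\frac{1}{k{\left(\left(-6\right) \left(-6\right) 4 \right)}} = \frac{1}{3 \frac{1}{-9 + \left(\left(-6\right) \left(-6\right) 4\right)^{4}}} = \frac{1}{3 \frac{1}{-9 + \left(36 \cdot 4\right)^{4}}} = \frac{1}{3 \frac{1}{-9 + 144^{4}}} = \frac{1}{3 \frac{1}{-9 + 429981696}} = \frac{1}{3 \cdot \frac{1}{429981687}} = \frac{1}{\frac{1}{143327229}} = 143327229$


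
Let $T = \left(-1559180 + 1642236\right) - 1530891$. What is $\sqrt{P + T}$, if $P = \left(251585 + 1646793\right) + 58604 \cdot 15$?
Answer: $\sqrt{1329603} \approx 1153.1$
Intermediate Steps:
$P = 2777438$ ($P = 1898378 + 879060 = 2777438$)
$T = -1447835$ ($T = 83056 - 1530891 = -1447835$)
$\sqrt{P + T} = \sqrt{2777438 - 1447835} = \sqrt{1329603}$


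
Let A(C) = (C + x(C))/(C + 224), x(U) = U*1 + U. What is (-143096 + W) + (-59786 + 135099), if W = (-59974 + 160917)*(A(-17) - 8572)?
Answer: -59710947382/69 ≈ -8.6538e+8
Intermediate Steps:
x(U) = 2*U (x(U) = U + U = 2*U)
A(C) = 3*C/(224 + C) (A(C) = (C + 2*C)/(C + 224) = (3*C)/(224 + C) = 3*C/(224 + C))
W = -59706270355/69 (W = (-59974 + 160917)*(3*(-17)/(224 - 17) - 8572) = 100943*(3*(-17)/207 - 8572) = 100943*(3*(-17)*(1/207) - 8572) = 100943*(-17/69 - 8572) = 100943*(-591485/69) = -59706270355/69 ≈ -8.6531e+8)
(-143096 + W) + (-59786 + 135099) = (-143096 - 59706270355/69) + (-59786 + 135099) = -59716143979/69 + 75313 = -59710947382/69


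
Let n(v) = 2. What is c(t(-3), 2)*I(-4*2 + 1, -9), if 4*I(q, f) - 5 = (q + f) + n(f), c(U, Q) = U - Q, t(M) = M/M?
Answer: 9/4 ≈ 2.2500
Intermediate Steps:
t(M) = 1
I(q, f) = 7/4 + f/4 + q/4 (I(q, f) = 5/4 + ((q + f) + 2)/4 = 5/4 + ((f + q) + 2)/4 = 5/4 + (2 + f + q)/4 = 5/4 + (1/2 + f/4 + q/4) = 7/4 + f/4 + q/4)
c(t(-3), 2)*I(-4*2 + 1, -9) = (1 - 1*2)*(7/4 + (1/4)*(-9) + (-4*2 + 1)/4) = (1 - 2)*(7/4 - 9/4 + (-8 + 1)/4) = -(7/4 - 9/4 + (1/4)*(-7)) = -(7/4 - 9/4 - 7/4) = -1*(-9/4) = 9/4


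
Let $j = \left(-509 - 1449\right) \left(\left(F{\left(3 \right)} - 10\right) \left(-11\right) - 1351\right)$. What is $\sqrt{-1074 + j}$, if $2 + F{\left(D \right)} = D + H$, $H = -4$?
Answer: $\sqrt{2364190} \approx 1537.6$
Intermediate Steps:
$F{\left(D \right)} = -6 + D$ ($F{\left(D \right)} = -2 + \left(D - 4\right) = -2 + \left(-4 + D\right) = -6 + D$)
$j = 2365264$ ($j = \left(-509 - 1449\right) \left(\left(\left(-6 + 3\right) - 10\right) \left(-11\right) - 1351\right) = \left(-509 - 1449\right) \left(\left(-3 - 10\right) \left(-11\right) - 1351\right) = \left(-509 - 1449\right) \left(\left(-13\right) \left(-11\right) - 1351\right) = - 1958 \left(143 - 1351\right) = \left(-1958\right) \left(-1208\right) = 2365264$)
$\sqrt{-1074 + j} = \sqrt{-1074 + 2365264} = \sqrt{2364190}$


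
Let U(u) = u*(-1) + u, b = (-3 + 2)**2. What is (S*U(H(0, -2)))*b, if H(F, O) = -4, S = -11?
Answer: 0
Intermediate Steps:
b = 1 (b = (-1)**2 = 1)
U(u) = 0 (U(u) = -u + u = 0)
(S*U(H(0, -2)))*b = -11*0*1 = 0*1 = 0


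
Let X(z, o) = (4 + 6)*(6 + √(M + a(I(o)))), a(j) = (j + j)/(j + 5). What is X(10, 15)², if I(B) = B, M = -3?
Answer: 3450 + 600*I*√6 ≈ 3450.0 + 1469.7*I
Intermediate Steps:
a(j) = 2*j/(5 + j) (a(j) = (2*j)/(5 + j) = 2*j/(5 + j))
X(z, o) = 60 + 10*√(-3 + 2*o/(5 + o)) (X(z, o) = (4 + 6)*(6 + √(-3 + 2*o/(5 + o))) = 10*(6 + √(-3 + 2*o/(5 + o))) = 60 + 10*√(-3 + 2*o/(5 + o)))
X(10, 15)² = (60 + 10*√((-15 - 1*15)/(5 + 15)))² = (60 + 10*√((-15 - 15)/20))² = (60 + 10*√((1/20)*(-30)))² = (60 + 10*√(-3/2))² = (60 + 10*(I*√6/2))² = (60 + 5*I*√6)²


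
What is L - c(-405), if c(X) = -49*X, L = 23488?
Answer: 3643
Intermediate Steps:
L - c(-405) = 23488 - (-49)*(-405) = 23488 - 1*19845 = 23488 - 19845 = 3643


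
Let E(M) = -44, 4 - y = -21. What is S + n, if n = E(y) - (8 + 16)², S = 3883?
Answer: 3263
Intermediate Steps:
y = 25 (y = 4 - 1*(-21) = 4 + 21 = 25)
n = -620 (n = -44 - (8 + 16)² = -44 - 1*24² = -44 - 1*576 = -44 - 576 = -620)
S + n = 3883 - 620 = 3263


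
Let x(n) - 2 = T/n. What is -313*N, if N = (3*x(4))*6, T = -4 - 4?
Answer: 0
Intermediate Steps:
T = -8
x(n) = 2 - 8/n
N = 0 (N = (3*(2 - 8/4))*6 = (3*(2 - 8*1/4))*6 = (3*(2 - 2))*6 = (3*0)*6 = 0*6 = 0)
-313*N = -313*0 = 0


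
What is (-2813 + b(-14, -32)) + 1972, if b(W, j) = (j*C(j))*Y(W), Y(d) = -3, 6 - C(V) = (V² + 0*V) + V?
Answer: -95497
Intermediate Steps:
C(V) = 6 - V - V² (C(V) = 6 - ((V² + 0*V) + V) = 6 - ((V² + 0) + V) = 6 - (V² + V) = 6 - (V + V²) = 6 + (-V - V²) = 6 - V - V²)
b(W, j) = -3*j*(6 - j - j²) (b(W, j) = (j*(6 - j - j²))*(-3) = -3*j*(6 - j - j²))
(-2813 + b(-14, -32)) + 1972 = (-2813 + 3*(-32)*(-6 - 32 + (-32)²)) + 1972 = (-2813 + 3*(-32)*(-6 - 32 + 1024)) + 1972 = (-2813 + 3*(-32)*986) + 1972 = (-2813 - 94656) + 1972 = -97469 + 1972 = -95497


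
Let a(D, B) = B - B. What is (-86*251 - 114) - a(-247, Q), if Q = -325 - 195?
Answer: -21700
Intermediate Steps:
Q = -520
a(D, B) = 0
(-86*251 - 114) - a(-247, Q) = (-86*251 - 114) - 1*0 = (-21586 - 114) + 0 = -21700 + 0 = -21700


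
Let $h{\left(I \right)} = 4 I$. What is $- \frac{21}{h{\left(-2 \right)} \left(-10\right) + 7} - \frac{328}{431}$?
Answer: $- \frac{12529}{12499} \approx -1.0024$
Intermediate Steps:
$- \frac{21}{h{\left(-2 \right)} \left(-10\right) + 7} - \frac{328}{431} = - \frac{21}{4 \left(-2\right) \left(-10\right) + 7} - \frac{328}{431} = - \frac{21}{\left(-8\right) \left(-10\right) + 7} - \frac{328}{431} = - \frac{21}{80 + 7} - \frac{328}{431} = - \frac{21}{87} - \frac{328}{431} = \left(-21\right) \frac{1}{87} - \frac{328}{431} = - \frac{7}{29} - \frac{328}{431} = - \frac{12529}{12499}$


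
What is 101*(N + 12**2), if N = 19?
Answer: 16463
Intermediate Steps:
101*(N + 12**2) = 101*(19 + 12**2) = 101*(19 + 144) = 101*163 = 16463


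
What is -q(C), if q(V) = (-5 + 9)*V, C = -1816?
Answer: 7264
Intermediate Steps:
q(V) = 4*V
-q(C) = -4*(-1816) = -1*(-7264) = 7264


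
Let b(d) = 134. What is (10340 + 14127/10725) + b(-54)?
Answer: 37449259/3575 ≈ 10475.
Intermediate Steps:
(10340 + 14127/10725) + b(-54) = (10340 + 14127/10725) + 134 = (10340 + 14127*(1/10725)) + 134 = (10340 + 4709/3575) + 134 = 36970209/3575 + 134 = 37449259/3575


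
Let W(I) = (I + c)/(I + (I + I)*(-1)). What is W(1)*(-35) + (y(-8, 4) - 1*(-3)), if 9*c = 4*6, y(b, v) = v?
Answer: 406/3 ≈ 135.33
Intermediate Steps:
c = 8/3 (c = (4*6)/9 = (1/9)*24 = 8/3 ≈ 2.6667)
W(I) = -(8/3 + I)/I (W(I) = (I + 8/3)/(I + (I + I)*(-1)) = (8/3 + I)/(I + (2*I)*(-1)) = (8/3 + I)/(I - 2*I) = (8/3 + I)/((-I)) = (8/3 + I)*(-1/I) = -(8/3 + I)/I)
W(1)*(-35) + (y(-8, 4) - 1*(-3)) = ((-8/3 - 1*1)/1)*(-35) + (4 - 1*(-3)) = (1*(-8/3 - 1))*(-35) + (4 + 3) = (1*(-11/3))*(-35) + 7 = -11/3*(-35) + 7 = 385/3 + 7 = 406/3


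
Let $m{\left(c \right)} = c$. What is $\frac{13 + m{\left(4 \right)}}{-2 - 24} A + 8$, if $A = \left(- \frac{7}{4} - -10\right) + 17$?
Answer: $- \frac{885}{104} \approx -8.5096$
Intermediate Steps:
$A = \frac{101}{4}$ ($A = \left(\left(-7\right) \frac{1}{4} + 10\right) + 17 = \left(- \frac{7}{4} + 10\right) + 17 = \frac{33}{4} + 17 = \frac{101}{4} \approx 25.25$)
$\frac{13 + m{\left(4 \right)}}{-2 - 24} A + 8 = \frac{13 + 4}{-2 - 24} \cdot \frac{101}{4} + 8 = \frac{17}{-26} \cdot \frac{101}{4} + 8 = 17 \left(- \frac{1}{26}\right) \frac{101}{4} + 8 = \left(- \frac{17}{26}\right) \frac{101}{4} + 8 = - \frac{1717}{104} + 8 = - \frac{885}{104}$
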